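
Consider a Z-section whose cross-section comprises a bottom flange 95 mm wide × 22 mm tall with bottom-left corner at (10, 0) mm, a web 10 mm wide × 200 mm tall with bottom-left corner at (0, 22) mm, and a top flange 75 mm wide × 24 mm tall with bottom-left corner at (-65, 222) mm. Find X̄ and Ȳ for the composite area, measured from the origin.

X̄ = 13.70 mm, Ȳ = 116.84 mm

bottom flange: A = 95 × 22 = 2090.00, centroid at (57.50, 11.00).
web: A = 10 × 200 = 2000.00, centroid at (5.00, 122.00).
top flange: A = 75 × 24 = 1800.00, centroid at (-27.50, 234.00).
ΣA = 5890.00 mm², ΣAX̄ = 80675.00 mm³, ΣAȲ = 688190.00 mm³.
X̄ = 80675.00/5890.00 = 13.70 mm; Ȳ = 688190.00/5890.00 = 116.84 mm.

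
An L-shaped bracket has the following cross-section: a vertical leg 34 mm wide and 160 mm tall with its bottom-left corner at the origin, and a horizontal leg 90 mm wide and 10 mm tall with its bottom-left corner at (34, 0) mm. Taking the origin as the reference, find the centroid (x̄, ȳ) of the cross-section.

vertical leg: A = 34 × 160 = 5440.00, centroid at (17.00, 80.00).
horizontal leg: A = 90 × 10 = 900.00, centroid at (79.00, 5.00).
ΣA = 6340.00 mm², ΣAx̄ = 163580.00 mm³, ΣAȳ = 439700.00 mm³.
x̄ = 163580.00/6340.00 = 25.80 mm; ȳ = 439700.00/6340.00 = 69.35 mm.

x̄ = 25.80 mm, ȳ = 69.35 mm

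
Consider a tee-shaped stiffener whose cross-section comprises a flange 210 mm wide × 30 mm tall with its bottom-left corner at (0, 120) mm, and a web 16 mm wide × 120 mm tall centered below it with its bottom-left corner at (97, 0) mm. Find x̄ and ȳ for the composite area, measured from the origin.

web: A = 16 × 120 = 1920.00, centroid at (105.00, 60.00).
flange: A = 210 × 30 = 6300.00, centroid at (105.00, 135.00).
ΣA = 8220.00 mm²
ΣAx̄ = (1920.00)(105.00) + (6300.00)(105.00) = 863100.00 mm³
ΣAȳ = (1920.00)(60.00) + (6300.00)(135.00) = 965700.00 mm³
x̄ = 863100.00 / 8220.00 = 105.00 mm
ȳ = 965700.00 / 8220.00 = 117.48 mm

x̄ = 105.00 mm, ȳ = 117.48 mm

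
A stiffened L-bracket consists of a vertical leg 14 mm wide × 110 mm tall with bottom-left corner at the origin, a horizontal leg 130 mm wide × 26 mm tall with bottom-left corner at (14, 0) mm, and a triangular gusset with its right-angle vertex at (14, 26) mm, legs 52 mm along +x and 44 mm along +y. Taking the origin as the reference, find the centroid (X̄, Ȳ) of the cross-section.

X̄ = 51.72 mm, Ȳ = 28.89 mm

vertical leg: A = 14 × 110 = 1540.00, centroid at (7.00, 55.00).
horizontal leg: A = 130 × 26 = 3380.00, centroid at (79.00, 13.00).
gusset: A = ½·52·44 = 1144.00, centroid at (31.33, 40.67).
ΣA = 6064.00 mm²
ΣAX̄ = (1540.00)(7.00) + (3380.00)(79.00) + (1144.00)(31.33) = 313645.33 mm³
ΣAȲ = (1540.00)(55.00) + (3380.00)(13.00) + (1144.00)(40.67) = 175162.67 mm³
X̄ = 313645.33 / 6064.00 = 51.72 mm
Ȳ = 175162.67 / 6064.00 = 28.89 mm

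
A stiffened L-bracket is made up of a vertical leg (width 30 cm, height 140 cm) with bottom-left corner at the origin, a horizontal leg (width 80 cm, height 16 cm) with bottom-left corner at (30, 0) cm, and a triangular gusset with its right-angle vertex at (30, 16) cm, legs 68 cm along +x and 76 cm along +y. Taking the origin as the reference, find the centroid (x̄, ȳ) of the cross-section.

vertical leg: A = 30 × 140 = 4200.00, centroid at (15.00, 70.00).
horizontal leg: A = 80 × 16 = 1280.00, centroid at (70.00, 8.00).
gusset: A = ½·68·76 = 2584.00, centroid at (52.67, 41.33).
ΣA = 8064.00 cm², ΣAx̄ = 288690.67 cm³, ΣAȳ = 411045.33 cm³.
x̄ = 288690.67/8064.00 = 35.80 cm; ȳ = 411045.33/8064.00 = 50.97 cm.

x̄ = 35.80 cm, ȳ = 50.97 cm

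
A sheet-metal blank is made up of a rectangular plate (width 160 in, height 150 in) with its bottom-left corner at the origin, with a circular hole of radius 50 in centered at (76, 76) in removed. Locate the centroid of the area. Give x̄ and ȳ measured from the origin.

plate: A = 160 × 150 = 24000.00, centroid at (80.00, 75.00).
hole: A = −π·50² = -7853.98, centroid at (76.00, 76.00).
ΣA = 16146.02 in², ΣAx̄ = 1323097.40 in³, ΣAȳ = 1203097.40 in³.
x̄ = 1323097.40/16146.02 = 81.95 in; ȳ = 1203097.40/16146.02 = 74.51 in.

x̄ = 81.95 in, ȳ = 74.51 in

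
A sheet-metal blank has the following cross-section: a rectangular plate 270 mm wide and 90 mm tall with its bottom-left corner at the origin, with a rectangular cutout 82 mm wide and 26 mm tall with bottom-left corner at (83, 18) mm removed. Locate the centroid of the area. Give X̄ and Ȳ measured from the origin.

Part | A | x̄ᵢ | ȳᵢ | A·x̄ᵢ | A·ȳᵢ
plate | 24300.00 | 135.00 | 45.00 | 3280500.00 | 1093500.00
hole | -2132.00 | 124.00 | 31.00 | -264368.00 | -66092.00
Σ | 22168.00 |  |  | 3016132.00 | 1027408.00
X̄ = 3016132.00 / 22168.00 = 136.06 mm
Ȳ = 1027408.00 / 22168.00 = 46.35 mm

X̄ = 136.06 mm, Ȳ = 46.35 mm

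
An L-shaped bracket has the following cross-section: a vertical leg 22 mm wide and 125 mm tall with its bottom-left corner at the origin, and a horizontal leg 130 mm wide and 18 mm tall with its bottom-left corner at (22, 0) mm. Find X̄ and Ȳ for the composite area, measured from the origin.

X̄ = 45.94 mm, Ȳ = 37.90 mm

vertical leg: A = 22 × 125 = 2750.00, centroid at (11.00, 62.50).
horizontal leg: A = 130 × 18 = 2340.00, centroid at (87.00, 9.00).
ΣA = 5090.00 mm²
ΣAX̄ = (2750.00)(11.00) + (2340.00)(87.00) = 233830.00 mm³
ΣAȲ = (2750.00)(62.50) + (2340.00)(9.00) = 192935.00 mm³
X̄ = 233830.00 / 5090.00 = 45.94 mm
Ȳ = 192935.00 / 5090.00 = 37.90 mm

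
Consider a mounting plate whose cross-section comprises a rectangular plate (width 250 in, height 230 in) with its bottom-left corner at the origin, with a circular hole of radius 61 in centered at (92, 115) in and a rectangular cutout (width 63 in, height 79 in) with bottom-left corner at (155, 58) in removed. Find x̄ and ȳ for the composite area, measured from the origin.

x̄ = 126.95 in, ȳ = 117.13 in

Part | A | x̄ᵢ | ȳᵢ | A·x̄ᵢ | A·ȳᵢ
plate | 57500.00 | 125.00 | 115.00 | 7187500.00 | 6612500.00
hole 1 | -11689.87 | 92.00 | 115.00 | -1075467.70 | -1344334.62
hole 2 | -4977.00 | 186.50 | 97.50 | -928210.50 | -485257.50
Σ | 40833.13 |  |  | 5183821.80 | 4782907.88
x̄ = 5183821.80 / 40833.13 = 126.95 in
ȳ = 4782907.88 / 40833.13 = 117.13 in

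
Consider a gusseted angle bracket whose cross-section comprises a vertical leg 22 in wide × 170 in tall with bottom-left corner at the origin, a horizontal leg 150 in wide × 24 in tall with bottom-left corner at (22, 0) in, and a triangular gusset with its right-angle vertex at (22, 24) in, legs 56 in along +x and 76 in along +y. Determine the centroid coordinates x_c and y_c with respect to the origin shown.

vertical leg: A = 22 × 170 = 3740.00, centroid at (11.00, 85.00).
horizontal leg: A = 150 × 24 = 3600.00, centroid at (97.00, 12.00).
gusset: A = ½·56·76 = 2128.00, centroid at (40.67, 49.33).
ΣA = 9468.00 in², ΣAx_c = 476878.67 in³, ΣAy_c = 466081.33 in³.
x_c = 476878.67/9468.00 = 50.37 in; y_c = 466081.33/9468.00 = 49.23 in.

x_c = 50.37 in, y_c = 49.23 in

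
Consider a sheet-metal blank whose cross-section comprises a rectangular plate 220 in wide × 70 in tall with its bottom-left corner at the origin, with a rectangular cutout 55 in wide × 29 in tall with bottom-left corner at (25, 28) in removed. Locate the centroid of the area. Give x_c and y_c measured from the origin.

plate: A = 220 × 70 = 15400.00, centroid at (110.00, 35.00).
hole: A = −(55 × 29) = -1595.00, centroid at (52.50, 42.50).
ΣA = 13805.00 in², ΣAx_c = 1610262.50 in³, ΣAy_c = 471212.50 in³.
x_c = 1610262.50/13805.00 = 116.64 in; y_c = 471212.50/13805.00 = 34.13 in.

x_c = 116.64 in, y_c = 34.13 in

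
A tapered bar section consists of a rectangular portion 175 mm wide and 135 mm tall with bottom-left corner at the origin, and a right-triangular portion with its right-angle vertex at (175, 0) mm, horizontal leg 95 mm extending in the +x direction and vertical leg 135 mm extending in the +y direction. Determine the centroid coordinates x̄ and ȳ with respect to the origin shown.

Part | A | x̄ᵢ | ȳᵢ | A·x̄ᵢ | A·ȳᵢ
rectangular portion | 23625.00 | 87.50 | 67.50 | 2067187.50 | 1594687.50
triangular portion | 6412.50 | 206.67 | 45.00 | 1325250.00 | 288562.50
Σ | 30037.50 |  |  | 3392437.50 | 1883250.00
x̄ = 3392437.50 / 30037.50 = 112.94 mm
ȳ = 1883250.00 / 30037.50 = 62.70 mm

x̄ = 112.94 mm, ȳ = 62.70 mm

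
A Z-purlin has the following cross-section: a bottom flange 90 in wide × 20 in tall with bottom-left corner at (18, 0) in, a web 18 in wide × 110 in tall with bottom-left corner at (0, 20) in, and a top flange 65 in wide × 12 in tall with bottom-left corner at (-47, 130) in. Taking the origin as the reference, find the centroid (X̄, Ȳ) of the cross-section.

bottom flange: A = 90 × 20 = 1800.00, centroid at (63.00, 10.00).
web: A = 18 × 110 = 1980.00, centroid at (9.00, 75.00).
top flange: A = 65 × 12 = 780.00, centroid at (-14.50, 136.00).
ΣA = 4560.00 in², ΣAX̄ = 119910.00 in³, ΣAȲ = 272580.00 in³.
X̄ = 119910.00/4560.00 = 26.30 in; Ȳ = 272580.00/4560.00 = 59.78 in.

X̄ = 26.30 in, Ȳ = 59.78 in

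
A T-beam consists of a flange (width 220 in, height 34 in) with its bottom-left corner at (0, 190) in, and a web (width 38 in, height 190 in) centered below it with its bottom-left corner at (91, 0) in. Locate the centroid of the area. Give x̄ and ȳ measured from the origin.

web: A = 38 × 190 = 7220.00, centroid at (110.00, 95.00).
flange: A = 220 × 34 = 7480.00, centroid at (110.00, 207.00).
ΣA = 14700.00 in², ΣAx̄ = 1617000.00 in³, ΣAȳ = 2234260.00 in³.
x̄ = 1617000.00/14700.00 = 110.00 in; ȳ = 2234260.00/14700.00 = 151.99 in.

x̄ = 110.00 in, ȳ = 151.99 in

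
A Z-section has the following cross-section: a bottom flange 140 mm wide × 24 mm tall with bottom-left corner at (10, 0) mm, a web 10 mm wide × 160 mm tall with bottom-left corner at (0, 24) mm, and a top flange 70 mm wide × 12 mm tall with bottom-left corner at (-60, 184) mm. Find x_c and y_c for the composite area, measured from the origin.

x_c = 44.10 mm, y_c = 63.16 mm

Part | A | x̄ᵢ | ȳᵢ | A·x̄ᵢ | A·ȳᵢ
bottom flange | 3360.00 | 80.00 | 12.00 | 268800.00 | 40320.00
web | 1600.00 | 5.00 | 104.00 | 8000.00 | 166400.00
top flange | 840.00 | -25.00 | 190.00 | -21000.00 | 159600.00
Σ | 5800.00 |  |  | 255800.00 | 366320.00
x_c = 255800.00 / 5800.00 = 44.10 mm
y_c = 366320.00 / 5800.00 = 63.16 mm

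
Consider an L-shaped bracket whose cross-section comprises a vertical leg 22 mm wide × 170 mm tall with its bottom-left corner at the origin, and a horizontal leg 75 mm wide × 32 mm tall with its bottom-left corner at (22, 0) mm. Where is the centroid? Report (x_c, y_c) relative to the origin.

x_c = 29.96 mm, y_c = 58.03 mm

vertical leg: A = 22 × 170 = 3740.00, centroid at (11.00, 85.00).
horizontal leg: A = 75 × 32 = 2400.00, centroid at (59.50, 16.00).
ΣA = 6140.00 mm²
ΣAx_c = (3740.00)(11.00) + (2400.00)(59.50) = 183940.00 mm³
ΣAy_c = (3740.00)(85.00) + (2400.00)(16.00) = 356300.00 mm³
x_c = 183940.00 / 6140.00 = 29.96 mm
y_c = 356300.00 / 6140.00 = 58.03 mm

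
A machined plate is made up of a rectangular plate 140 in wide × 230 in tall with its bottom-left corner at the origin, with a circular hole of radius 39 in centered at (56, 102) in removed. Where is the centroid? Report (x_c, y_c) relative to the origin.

x_c = 72.44 in, y_c = 117.27 in

Part | A | x̄ᵢ | ȳᵢ | A·x̄ᵢ | A·ȳᵢ
plate | 32200.00 | 70.00 | 115.00 | 2254000.00 | 3703000.00
hole | -4778.36 | 56.00 | 102.00 | -267588.30 | -487392.97
Σ | 27421.64 |  |  | 1986411.70 | 3215607.03
x_c = 1986411.70 / 27421.64 = 72.44 in
y_c = 3215607.03 / 27421.64 = 117.27 in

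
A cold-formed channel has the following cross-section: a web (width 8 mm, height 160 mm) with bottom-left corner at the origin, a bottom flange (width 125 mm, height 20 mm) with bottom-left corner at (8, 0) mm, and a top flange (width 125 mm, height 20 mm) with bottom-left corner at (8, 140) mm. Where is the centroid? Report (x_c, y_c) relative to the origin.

web: A = 8 × 160 = 1280.00, centroid at (4.00, 80.00).
bottom flange: A = 125 × 20 = 2500.00, centroid at (70.50, 10.00).
top flange: A = 125 × 20 = 2500.00, centroid at (70.50, 150.00).
ΣA = 6280.00 mm²
ΣAx_c = (1280.00)(4.00) + (2500.00)(70.50) + (2500.00)(70.50) = 357620.00 mm³
ΣAy_c = (1280.00)(80.00) + (2500.00)(10.00) + (2500.00)(150.00) = 502400.00 mm³
x_c = 357620.00 / 6280.00 = 56.95 mm
y_c = 502400.00 / 6280.00 = 80.00 mm

x_c = 56.95 mm, y_c = 80.00 mm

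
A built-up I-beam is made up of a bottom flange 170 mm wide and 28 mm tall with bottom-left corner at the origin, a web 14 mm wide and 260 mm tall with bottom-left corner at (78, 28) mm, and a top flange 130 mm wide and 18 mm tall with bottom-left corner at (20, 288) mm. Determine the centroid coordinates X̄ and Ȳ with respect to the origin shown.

bottom flange: A = 170 × 28 = 4760.00, centroid at (85.00, 14.00).
web: A = 14 × 260 = 3640.00, centroid at (85.00, 158.00).
top flange: A = 130 × 18 = 2340.00, centroid at (85.00, 297.00).
ΣA = 10740.00 mm², ΣAX̄ = 912900.00 mm³, ΣAȲ = 1336740.00 mm³.
X̄ = 912900.00/10740.00 = 85.00 mm; Ȳ = 1336740.00/10740.00 = 124.46 mm.

X̄ = 85.00 mm, Ȳ = 124.46 mm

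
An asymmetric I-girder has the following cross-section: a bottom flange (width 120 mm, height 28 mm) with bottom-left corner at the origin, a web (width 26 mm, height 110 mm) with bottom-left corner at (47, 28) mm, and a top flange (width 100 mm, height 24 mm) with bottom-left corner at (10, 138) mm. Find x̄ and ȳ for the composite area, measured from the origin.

bottom flange: A = 120 × 28 = 3360.00, centroid at (60.00, 14.00).
web: A = 26 × 110 = 2860.00, centroid at (60.00, 83.00).
top flange: A = 100 × 24 = 2400.00, centroid at (60.00, 150.00).
ΣA = 8620.00 mm², ΣAx̄ = 517200.00 mm³, ΣAȳ = 644420.00 mm³.
x̄ = 517200.00/8620.00 = 60.00 mm; ȳ = 644420.00/8620.00 = 74.76 mm.

x̄ = 60.00 mm, ȳ = 74.76 mm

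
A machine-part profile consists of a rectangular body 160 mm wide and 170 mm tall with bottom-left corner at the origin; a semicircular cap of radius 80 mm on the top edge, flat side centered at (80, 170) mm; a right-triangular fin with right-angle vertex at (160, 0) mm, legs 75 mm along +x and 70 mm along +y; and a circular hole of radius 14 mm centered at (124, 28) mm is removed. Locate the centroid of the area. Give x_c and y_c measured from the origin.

Part | A | x̄ᵢ | ȳᵢ | A·x̄ᵢ | A·ȳᵢ
rectangular body | 27200.00 | 80.00 | 85.00 | 2176000.00 | 2312000.00
semicircular top | 10053.10 | 80.00 | 203.95 | 804247.72 | 2050359.74
triangular fin | 2625.00 | 185.00 | 23.33 | 485625.00 | 61250.00
hole | -615.75 | 124.00 | 28.00 | -76353.27 | -17241.06
Σ | 39262.34 |  |  | 3389519.45 | 4406368.68
x_c = 3389519.45 / 39262.34 = 86.33 mm
y_c = 4406368.68 / 39262.34 = 112.23 mm

x_c = 86.33 mm, y_c = 112.23 mm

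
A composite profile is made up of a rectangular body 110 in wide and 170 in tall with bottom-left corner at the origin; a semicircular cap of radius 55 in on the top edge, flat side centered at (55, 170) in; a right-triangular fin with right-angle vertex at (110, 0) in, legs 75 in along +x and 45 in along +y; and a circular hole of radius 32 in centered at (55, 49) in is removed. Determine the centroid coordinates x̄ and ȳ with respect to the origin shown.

x̄ = 61.16 in, ȳ = 108.38 in

rectangular body: A = 110 × 170 = 18700.00, centroid at (55.00, 85.00).
semicircular top: A = ½π·55² = 4751.66, centroid at (55.00, 193.34).
triangular fin: A = ½·75·45 = 1687.50, centroid at (135.00, 15.00).
hole: A = −π·32² = -3216.99, centroid at (55.00, 49.00).
ΣA = 21922.17 in², ΣAx̄ = 1340719.24 in³, ΣAȳ = 2375878.62 in³.
x̄ = 1340719.24/21922.17 = 61.16 in; ȳ = 2375878.62/21922.17 = 108.38 in.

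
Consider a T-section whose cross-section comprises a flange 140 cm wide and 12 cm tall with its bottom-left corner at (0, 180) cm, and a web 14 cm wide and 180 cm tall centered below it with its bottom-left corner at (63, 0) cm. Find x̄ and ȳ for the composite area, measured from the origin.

x̄ = 70.00 cm, ȳ = 128.40 cm

web: A = 14 × 180 = 2520.00, centroid at (70.00, 90.00).
flange: A = 140 × 12 = 1680.00, centroid at (70.00, 186.00).
ΣA = 4200.00 cm², ΣAx̄ = 294000.00 cm³, ΣAȳ = 539280.00 cm³.
x̄ = 294000.00/4200.00 = 70.00 cm; ȳ = 539280.00/4200.00 = 128.40 cm.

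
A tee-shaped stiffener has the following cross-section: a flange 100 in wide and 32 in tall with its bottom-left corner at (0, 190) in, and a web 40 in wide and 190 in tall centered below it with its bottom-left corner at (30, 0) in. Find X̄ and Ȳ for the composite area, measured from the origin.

X̄ = 50.00 in, Ȳ = 127.89 in

web: A = 40 × 190 = 7600.00, centroid at (50.00, 95.00).
flange: A = 100 × 32 = 3200.00, centroid at (50.00, 206.00).
ΣA = 10800.00 in², ΣAX̄ = 540000.00 in³, ΣAȲ = 1381200.00 in³.
X̄ = 540000.00/10800.00 = 50.00 in; Ȳ = 1381200.00/10800.00 = 127.89 in.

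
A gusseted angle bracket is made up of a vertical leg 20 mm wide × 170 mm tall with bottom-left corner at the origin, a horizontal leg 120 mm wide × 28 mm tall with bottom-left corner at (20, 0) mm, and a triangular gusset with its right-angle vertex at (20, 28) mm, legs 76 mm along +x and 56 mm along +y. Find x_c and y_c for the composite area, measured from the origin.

vertical leg: A = 20 × 170 = 3400.00, centroid at (10.00, 85.00).
horizontal leg: A = 120 × 28 = 3360.00, centroid at (80.00, 14.00).
gusset: A = ½·76·56 = 2128.00, centroid at (45.33, 46.67).
ΣA = 8888.00 mm²
ΣAx_c = (3400.00)(10.00) + (3360.00)(80.00) + (2128.00)(45.33) = 399269.33 mm³
ΣAy_c = (3400.00)(85.00) + (3360.00)(14.00) + (2128.00)(46.67) = 435346.67 mm³
x_c = 399269.33 / 8888.00 = 44.92 mm
y_c = 435346.67 / 8888.00 = 48.98 mm

x_c = 44.92 mm, y_c = 48.98 mm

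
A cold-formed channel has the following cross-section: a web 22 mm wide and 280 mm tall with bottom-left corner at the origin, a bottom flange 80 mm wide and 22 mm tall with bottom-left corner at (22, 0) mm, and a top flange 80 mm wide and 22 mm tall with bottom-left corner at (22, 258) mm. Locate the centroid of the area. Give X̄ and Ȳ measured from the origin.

web: A = 22 × 280 = 6160.00, centroid at (11.00, 140.00).
bottom flange: A = 80 × 22 = 1760.00, centroid at (62.00, 11.00).
top flange: A = 80 × 22 = 1760.00, centroid at (62.00, 269.00).
ΣA = 9680.00 mm², ΣAX̄ = 286000.00 mm³, ΣAȲ = 1355200.00 mm³.
X̄ = 286000.00/9680.00 = 29.55 mm; Ȳ = 1355200.00/9680.00 = 140.00 mm.

X̄ = 29.55 mm, Ȳ = 140.00 mm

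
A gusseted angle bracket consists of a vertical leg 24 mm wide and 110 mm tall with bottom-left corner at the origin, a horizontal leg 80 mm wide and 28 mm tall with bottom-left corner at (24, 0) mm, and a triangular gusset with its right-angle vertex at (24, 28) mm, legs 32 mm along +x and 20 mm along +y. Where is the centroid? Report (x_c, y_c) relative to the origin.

x_c = 35.79 mm, y_c = 36.09 mm

vertical leg: A = 24 × 110 = 2640.00, centroid at (12.00, 55.00).
horizontal leg: A = 80 × 28 = 2240.00, centroid at (64.00, 14.00).
gusset: A = ½·32·20 = 320.00, centroid at (34.67, 34.67).
ΣA = 5200.00 mm², ΣAx_c = 186133.33 mm³, ΣAy_c = 187653.33 mm³.
x_c = 186133.33/5200.00 = 35.79 mm; y_c = 187653.33/5200.00 = 36.09 mm.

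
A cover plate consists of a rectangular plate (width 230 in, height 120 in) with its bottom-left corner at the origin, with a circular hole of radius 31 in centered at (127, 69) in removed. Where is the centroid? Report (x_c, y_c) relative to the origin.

Part | A | x̄ᵢ | ȳᵢ | A·x̄ᵢ | A·ȳᵢ
plate | 27600.00 | 115.00 | 60.00 | 3174000.00 | 1656000.00
hole | -3019.07 | 127.00 | 69.00 | -383421.96 | -208315.87
Σ | 24580.93 |  |  | 2790578.04 | 1447684.13
x_c = 2790578.04 / 24580.93 = 113.53 in
y_c = 1447684.13 / 24580.93 = 58.89 in

x_c = 113.53 in, y_c = 58.89 in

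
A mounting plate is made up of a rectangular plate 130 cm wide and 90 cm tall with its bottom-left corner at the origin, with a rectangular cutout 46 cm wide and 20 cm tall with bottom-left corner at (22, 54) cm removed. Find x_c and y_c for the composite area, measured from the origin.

x_c = 66.71 cm, y_c = 43.38 cm

plate: A = 130 × 90 = 11700.00, centroid at (65.00, 45.00).
hole: A = −(46 × 20) = -920.00, centroid at (45.00, 64.00).
ΣA = 10780.00 cm²
ΣAx_c = (11700.00)(65.00) + (-920.00)(45.00) = 719100.00 cm³
ΣAy_c = (11700.00)(45.00) + (-920.00)(64.00) = 467620.00 cm³
x_c = 719100.00 / 10780.00 = 66.71 cm
y_c = 467620.00 / 10780.00 = 43.38 cm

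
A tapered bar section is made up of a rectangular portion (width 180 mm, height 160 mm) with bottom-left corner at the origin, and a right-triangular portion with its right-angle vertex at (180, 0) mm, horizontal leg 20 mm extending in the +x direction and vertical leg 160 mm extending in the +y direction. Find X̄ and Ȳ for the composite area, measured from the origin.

rectangular portion: A = 180 × 160 = 28800.00, centroid at (90.00, 80.00).
triangular portion: A = ½·20·160 = 1600.00, centroid at (186.67, 53.33).
ΣA = 30400.00 mm²
ΣAX̄ = (28800.00)(90.00) + (1600.00)(186.67) = 2890666.67 mm³
ΣAȲ = (28800.00)(80.00) + (1600.00)(53.33) = 2389333.33 mm³
X̄ = 2890666.67 / 30400.00 = 95.09 mm
Ȳ = 2389333.33 / 30400.00 = 78.60 mm

X̄ = 95.09 mm, Ȳ = 78.60 mm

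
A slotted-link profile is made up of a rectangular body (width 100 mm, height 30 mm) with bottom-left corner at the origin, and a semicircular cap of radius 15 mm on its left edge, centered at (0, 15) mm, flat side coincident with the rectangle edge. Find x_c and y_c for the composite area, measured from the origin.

Part | A | x̄ᵢ | ȳᵢ | A·x̄ᵢ | A·ȳᵢ
rectangular body | 3000.00 | 50.00 | 15.00 | 150000.00 | 45000.00
semicircular end | 353.43 | -6.37 | 15.00 | -2250.00 | 5301.44
Σ | 3353.43 |  |  | 147750.00 | 50301.44
x_c = 147750.00 / 3353.43 = 44.06 mm
y_c = 50301.44 / 3353.43 = 15.00 mm

x_c = 44.06 mm, y_c = 15.00 mm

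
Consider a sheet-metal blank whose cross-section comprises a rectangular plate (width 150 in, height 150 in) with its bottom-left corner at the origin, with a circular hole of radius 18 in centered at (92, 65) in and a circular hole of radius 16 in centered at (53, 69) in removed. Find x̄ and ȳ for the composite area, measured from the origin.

Part | A | x̄ᵢ | ȳᵢ | A·x̄ᵢ | A·ȳᵢ
plate | 22500.00 | 75.00 | 75.00 | 1687500.00 | 1687500.00
hole 1 | -1017.88 | 92.00 | 65.00 | -93644.59 | -66161.94
hole 2 | -804.25 | 53.00 | 69.00 | -42625.13 | -55493.09
Σ | 20677.88 |  |  | 1551230.28 | 1565844.97
x̄ = 1551230.28 / 20677.88 = 75.02 in
ȳ = 1565844.97 / 20677.88 = 75.73 in

x̄ = 75.02 in, ȳ = 75.73 in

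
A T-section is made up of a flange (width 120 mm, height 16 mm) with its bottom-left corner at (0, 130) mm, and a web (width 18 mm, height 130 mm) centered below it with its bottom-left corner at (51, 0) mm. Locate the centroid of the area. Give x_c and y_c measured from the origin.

Part | A | x̄ᵢ | ȳᵢ | A·x̄ᵢ | A·ȳᵢ
web | 2340.00 | 60.00 | 65.00 | 140400.00 | 152100.00
flange | 1920.00 | 60.00 | 138.00 | 115200.00 | 264960.00
Σ | 4260.00 |  |  | 255600.00 | 417060.00
x_c = 255600.00 / 4260.00 = 60.00 mm
y_c = 417060.00 / 4260.00 = 97.90 mm

x_c = 60.00 mm, y_c = 97.90 mm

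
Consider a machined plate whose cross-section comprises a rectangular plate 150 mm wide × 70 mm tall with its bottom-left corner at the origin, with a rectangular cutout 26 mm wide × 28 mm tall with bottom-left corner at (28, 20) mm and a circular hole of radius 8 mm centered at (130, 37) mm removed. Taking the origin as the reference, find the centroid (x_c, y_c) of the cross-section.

x_c = 76.43 mm, y_c = 35.03 mm

plate: A = 150 × 70 = 10500.00, centroid at (75.00, 35.00).
hole 1: A = −(26 × 28) = -728.00, centroid at (41.00, 34.00).
hole 2: A = −π·8² = -201.06, centroid at (130.00, 37.00).
ΣA = 9570.94 mm²
ΣAx_c = (10500.00)(75.00) + (-728.00)(41.00) + (-201.06)(130.00) = 731513.95 mm³
ΣAy_c = (10500.00)(35.00) + (-728.00)(34.00) + (-201.06)(37.00) = 335308.71 mm³
x_c = 731513.95 / 9570.94 = 76.43 mm
y_c = 335308.71 / 9570.94 = 35.03 mm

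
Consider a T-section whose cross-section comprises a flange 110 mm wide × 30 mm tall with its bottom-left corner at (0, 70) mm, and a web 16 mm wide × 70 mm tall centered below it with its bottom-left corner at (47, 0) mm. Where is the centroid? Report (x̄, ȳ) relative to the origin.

x̄ = 55.00 mm, ȳ = 72.33 mm

Part | A | x̄ᵢ | ȳᵢ | A·x̄ᵢ | A·ȳᵢ
web | 1120.00 | 55.00 | 35.00 | 61600.00 | 39200.00
flange | 3300.00 | 55.00 | 85.00 | 181500.00 | 280500.00
Σ | 4420.00 |  |  | 243100.00 | 319700.00
x̄ = 243100.00 / 4420.00 = 55.00 mm
ȳ = 319700.00 / 4420.00 = 72.33 mm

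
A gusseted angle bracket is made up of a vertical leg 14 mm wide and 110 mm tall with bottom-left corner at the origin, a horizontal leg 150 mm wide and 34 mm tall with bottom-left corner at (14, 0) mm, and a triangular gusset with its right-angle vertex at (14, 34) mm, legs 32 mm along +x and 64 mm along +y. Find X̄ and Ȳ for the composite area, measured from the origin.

vertical leg: A = 14 × 110 = 1540.00, centroid at (7.00, 55.00).
horizontal leg: A = 150 × 34 = 5100.00, centroid at (89.00, 17.00).
gusset: A = ½·32·64 = 1024.00, centroid at (24.67, 55.33).
ΣA = 7664.00 mm², ΣAX̄ = 489938.67 mm³, ΣAȲ = 228061.33 mm³.
X̄ = 489938.67/7664.00 = 63.93 mm; Ȳ = 228061.33/7664.00 = 29.76 mm.

X̄ = 63.93 mm, Ȳ = 29.76 mm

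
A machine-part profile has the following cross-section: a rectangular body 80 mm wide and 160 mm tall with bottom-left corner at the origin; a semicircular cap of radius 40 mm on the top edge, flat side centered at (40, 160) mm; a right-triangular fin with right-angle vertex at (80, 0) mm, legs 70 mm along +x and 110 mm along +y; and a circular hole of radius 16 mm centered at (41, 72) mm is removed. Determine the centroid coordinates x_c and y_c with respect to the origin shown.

Part | A | x̄ᵢ | ȳᵢ | A·x̄ᵢ | A·ȳᵢ
rectangular body | 12800.00 | 40.00 | 80.00 | 512000.00 | 1024000.00
semicircular top | 2513.27 | 40.00 | 176.98 | 100530.96 | 444790.53
triangular fin | 3850.00 | 103.33 | 36.67 | 397833.33 | 141166.67
hole | -804.25 | 41.00 | 72.00 | -32974.16 | -57905.84
Σ | 18359.03 |  |  | 977390.14 | 1552051.36
x_c = 977390.14 / 18359.03 = 53.24 mm
y_c = 1552051.36 / 18359.03 = 84.54 mm

x_c = 53.24 mm, y_c = 84.54 mm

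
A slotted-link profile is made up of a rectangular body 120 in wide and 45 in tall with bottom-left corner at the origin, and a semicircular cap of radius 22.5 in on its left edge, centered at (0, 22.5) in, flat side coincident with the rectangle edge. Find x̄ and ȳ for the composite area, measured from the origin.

Part | A | x̄ᵢ | ȳᵢ | A·x̄ᵢ | A·ȳᵢ
rectangular body | 5400.00 | 60.00 | 22.50 | 324000.00 | 121500.00
semicircular end | 795.22 | -9.55 | 22.50 | -7593.75 | 17892.35
Σ | 6195.22 |  |  | 316406.25 | 139392.35
x̄ = 316406.25 / 6195.22 = 51.07 in
ȳ = 139392.35 / 6195.22 = 22.50 in

x̄ = 51.07 in, ȳ = 22.50 in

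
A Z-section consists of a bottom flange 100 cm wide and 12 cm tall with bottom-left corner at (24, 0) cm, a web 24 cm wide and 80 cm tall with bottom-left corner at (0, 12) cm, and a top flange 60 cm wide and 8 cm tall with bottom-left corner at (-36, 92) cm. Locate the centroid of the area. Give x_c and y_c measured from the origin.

bottom flange: A = 100 × 12 = 1200.00, centroid at (74.00, 6.00).
web: A = 24 × 80 = 1920.00, centroid at (12.00, 52.00).
top flange: A = 60 × 8 = 480.00, centroid at (-6.00, 96.00).
ΣA = 3600.00 cm²
ΣAx_c = (1200.00)(74.00) + (1920.00)(12.00) + (480.00)(-6.00) = 108960.00 cm³
ΣAy_c = (1200.00)(6.00) + (1920.00)(52.00) + (480.00)(96.00) = 153120.00 cm³
x_c = 108960.00 / 3600.00 = 30.27 cm
y_c = 153120.00 / 3600.00 = 42.53 cm

x_c = 30.27 cm, y_c = 42.53 cm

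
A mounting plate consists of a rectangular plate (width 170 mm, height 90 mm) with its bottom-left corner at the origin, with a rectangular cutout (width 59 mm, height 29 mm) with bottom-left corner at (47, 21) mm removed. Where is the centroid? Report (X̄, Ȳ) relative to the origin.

plate: A = 170 × 90 = 15300.00, centroid at (85.00, 45.00).
hole: A = −(59 × 29) = -1711.00, centroid at (76.50, 35.50).
ΣA = 13589.00 mm², ΣAX̄ = 1169608.50 mm³, ΣAȲ = 627759.50 mm³.
X̄ = 1169608.50/13589.00 = 86.07 mm; Ȳ = 627759.50/13589.00 = 46.20 mm.

X̄ = 86.07 mm, Ȳ = 46.20 mm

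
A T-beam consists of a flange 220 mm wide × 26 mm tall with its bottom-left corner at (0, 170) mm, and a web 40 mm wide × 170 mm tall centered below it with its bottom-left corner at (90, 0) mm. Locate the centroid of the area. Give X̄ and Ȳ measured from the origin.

web: A = 40 × 170 = 6800.00, centroid at (110.00, 85.00).
flange: A = 220 × 26 = 5720.00, centroid at (110.00, 183.00).
ΣA = 12520.00 mm², ΣAX̄ = 1377200.00 mm³, ΣAȲ = 1624760.00 mm³.
X̄ = 1377200.00/12520.00 = 110.00 mm; Ȳ = 1624760.00/12520.00 = 129.77 mm.

X̄ = 110.00 mm, Ȳ = 129.77 mm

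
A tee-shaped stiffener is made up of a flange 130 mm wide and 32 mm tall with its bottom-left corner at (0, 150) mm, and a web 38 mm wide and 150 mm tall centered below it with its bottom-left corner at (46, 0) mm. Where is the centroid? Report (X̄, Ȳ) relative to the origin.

Part | A | x̄ᵢ | ȳᵢ | A·x̄ᵢ | A·ȳᵢ
web | 5700.00 | 65.00 | 75.00 | 370500.00 | 427500.00
flange | 4160.00 | 65.00 | 166.00 | 270400.00 | 690560.00
Σ | 9860.00 |  |  | 640900.00 | 1118060.00
X̄ = 640900.00 / 9860.00 = 65.00 mm
Ȳ = 1118060.00 / 9860.00 = 113.39 mm

X̄ = 65.00 mm, Ȳ = 113.39 mm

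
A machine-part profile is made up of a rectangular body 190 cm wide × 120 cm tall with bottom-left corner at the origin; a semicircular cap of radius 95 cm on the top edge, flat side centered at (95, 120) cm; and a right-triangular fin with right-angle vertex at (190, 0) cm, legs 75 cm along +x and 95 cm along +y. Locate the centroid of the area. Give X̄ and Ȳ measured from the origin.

rectangular body: A = 190 × 120 = 22800.00, centroid at (95.00, 60.00).
semicircular top: A = ½π·95² = 14176.44, centroid at (95.00, 160.32).
triangular fin: A = ½·75·95 = 3562.50, centroid at (215.00, 31.67).
ΣA = 40538.94 cm²
ΣAX̄ = (22800.00)(95.00) + (14176.44)(95.00) + (3562.50)(215.00) = 4278699.00 cm³
ΣAȲ = (22800.00)(60.00) + (14176.44)(160.32) + (3562.50)(31.67) = 3753568.26 cm³
X̄ = 4278699.00 / 40538.94 = 105.55 cm
Ȳ = 3753568.26 / 40538.94 = 92.59 cm

X̄ = 105.55 cm, Ȳ = 92.59 cm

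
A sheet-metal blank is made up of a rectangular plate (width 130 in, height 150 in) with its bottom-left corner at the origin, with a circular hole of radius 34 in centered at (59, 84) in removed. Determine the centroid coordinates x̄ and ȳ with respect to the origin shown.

plate: A = 130 × 150 = 19500.00, centroid at (65.00, 75.00).
hole: A = −π·34² = -3631.68, centroid at (59.00, 84.00).
ΣA = 15868.32 in², ΣAx̄ = 1053230.81 in³, ΣAȳ = 1157438.79 in³.
x̄ = 1053230.81/15868.32 = 66.37 in; ȳ = 1157438.79/15868.32 = 72.94 in.

x̄ = 66.37 in, ȳ = 72.94 in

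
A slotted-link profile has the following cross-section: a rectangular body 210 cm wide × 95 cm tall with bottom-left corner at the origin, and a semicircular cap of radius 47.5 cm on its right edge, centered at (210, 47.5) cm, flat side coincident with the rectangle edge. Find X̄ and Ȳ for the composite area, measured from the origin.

rectangular body: A = 210 × 95 = 19950.00, centroid at (105.00, 47.50).
semicircular end: A = ½π·47.5² = 3544.11, centroid at (230.16, 47.50).
ΣA = 23494.11 cm²
ΣAX̄ = (19950.00)(105.00) + (3544.11)(230.16) = 2910460.85 cm³
ΣAȲ = (19950.00)(47.50) + (3544.11)(47.50) = 1115970.19 cm³
X̄ = 2910460.85 / 23494.11 = 123.88 cm
Ȳ = 1115970.19 / 23494.11 = 47.50 cm

X̄ = 123.88 cm, Ȳ = 47.50 cm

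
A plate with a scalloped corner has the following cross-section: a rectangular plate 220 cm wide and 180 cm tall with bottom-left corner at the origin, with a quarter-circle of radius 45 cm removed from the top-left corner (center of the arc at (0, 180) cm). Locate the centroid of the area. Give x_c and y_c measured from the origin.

x_c = 113.80 cm, y_c = 87.03 cm

plate: A = 220 × 180 = 39600.00, centroid at (110.00, 90.00).
removed quarter-circle: A = −¼π·45² = -1590.43, centroid at (19.10, 160.90).
ΣA = 38009.57 cm², ΣAx_c = 4325625.00 cm³, ΣAy_c = 3308097.37 cm³.
x_c = 4325625.00/38009.57 = 113.80 cm; y_c = 3308097.37/38009.57 = 87.03 cm.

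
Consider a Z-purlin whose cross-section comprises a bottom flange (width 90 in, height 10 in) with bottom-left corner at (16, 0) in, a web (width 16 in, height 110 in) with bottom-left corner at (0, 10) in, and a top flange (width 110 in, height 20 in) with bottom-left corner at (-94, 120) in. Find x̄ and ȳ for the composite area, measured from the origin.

bottom flange: A = 90 × 10 = 900.00, centroid at (61.00, 5.00).
web: A = 16 × 110 = 1760.00, centroid at (8.00, 65.00).
top flange: A = 110 × 20 = 2200.00, centroid at (-39.00, 130.00).
ΣA = 4860.00 in²
ΣAx̄ = (900.00)(61.00) + (1760.00)(8.00) + (2200.00)(-39.00) = -16820.00 in³
ΣAȳ = (900.00)(5.00) + (1760.00)(65.00) + (2200.00)(130.00) = 404900.00 in³
x̄ = -16820.00 / 4860.00 = -3.46 in
ȳ = 404900.00 / 4860.00 = 83.31 in

x̄ = -3.46 in, ȳ = 83.31 in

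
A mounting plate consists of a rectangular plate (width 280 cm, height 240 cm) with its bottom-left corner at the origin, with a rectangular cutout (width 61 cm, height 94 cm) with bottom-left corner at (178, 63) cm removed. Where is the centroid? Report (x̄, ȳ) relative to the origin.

x̄ = 133.61 cm, ȳ = 120.93 cm

plate: A = 280 × 240 = 67200.00, centroid at (140.00, 120.00).
hole: A = −(61 × 94) = -5734.00, centroid at (208.50, 110.00).
ΣA = 61466.00 cm², ΣAx̄ = 8212461.00 cm³, ΣAȳ = 7433260.00 cm³.
x̄ = 8212461.00/61466.00 = 133.61 cm; ȳ = 7433260.00/61466.00 = 120.93 cm.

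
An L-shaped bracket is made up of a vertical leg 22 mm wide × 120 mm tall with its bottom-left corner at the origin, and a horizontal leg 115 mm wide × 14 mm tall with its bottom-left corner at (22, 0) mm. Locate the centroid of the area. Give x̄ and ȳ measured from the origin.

x̄ = 36.95 mm, ȳ = 39.92 mm

Part | A | x̄ᵢ | ȳᵢ | A·x̄ᵢ | A·ȳᵢ
vertical leg | 2640.00 | 11.00 | 60.00 | 29040.00 | 158400.00
horizontal leg | 1610.00 | 79.50 | 7.00 | 127995.00 | 11270.00
Σ | 4250.00 |  |  | 157035.00 | 169670.00
x̄ = 157035.00 / 4250.00 = 36.95 mm
ȳ = 169670.00 / 4250.00 = 39.92 mm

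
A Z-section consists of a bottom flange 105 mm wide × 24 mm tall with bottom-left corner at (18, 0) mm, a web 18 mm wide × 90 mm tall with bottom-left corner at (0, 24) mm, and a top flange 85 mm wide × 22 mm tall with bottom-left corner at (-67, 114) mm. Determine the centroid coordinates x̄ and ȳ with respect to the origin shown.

Part | A | x̄ᵢ | ȳᵢ | A·x̄ᵢ | A·ȳᵢ
bottom flange | 2520.00 | 70.50 | 12.00 | 177660.00 | 30240.00
web | 1620.00 | 9.00 | 69.00 | 14580.00 | 111780.00
top flange | 1870.00 | -24.50 | 125.00 | -45815.00 | 233750.00
Σ | 6010.00 |  |  | 146425.00 | 375770.00
x̄ = 146425.00 / 6010.00 = 24.36 mm
ȳ = 375770.00 / 6010.00 = 62.52 mm

x̄ = 24.36 mm, ȳ = 62.52 mm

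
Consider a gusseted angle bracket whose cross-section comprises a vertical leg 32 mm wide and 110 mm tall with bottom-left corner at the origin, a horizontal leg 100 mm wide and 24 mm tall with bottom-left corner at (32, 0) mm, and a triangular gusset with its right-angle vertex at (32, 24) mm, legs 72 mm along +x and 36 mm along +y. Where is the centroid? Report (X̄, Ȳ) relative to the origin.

Part | A | x̄ᵢ | ȳᵢ | A·x̄ᵢ | A·ȳᵢ
vertical leg | 3520.00 | 16.00 | 55.00 | 56320.00 | 193600.00
horizontal leg | 2400.00 | 82.00 | 12.00 | 196800.00 | 28800.00
gusset | 1296.00 | 56.00 | 36.00 | 72576.00 | 46656.00
Σ | 7216.00 |  |  | 325696.00 | 269056.00
X̄ = 325696.00 / 7216.00 = 45.14 mm
Ȳ = 269056.00 / 7216.00 = 37.29 mm

X̄ = 45.14 mm, Ȳ = 37.29 mm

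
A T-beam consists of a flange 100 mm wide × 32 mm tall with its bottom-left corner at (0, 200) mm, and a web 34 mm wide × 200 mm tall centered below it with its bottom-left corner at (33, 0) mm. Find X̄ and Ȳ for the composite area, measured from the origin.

web: A = 34 × 200 = 6800.00, centroid at (50.00, 100.00).
flange: A = 100 × 32 = 3200.00, centroid at (50.00, 216.00).
ΣA = 10000.00 mm², ΣAX̄ = 500000.00 mm³, ΣAȲ = 1371200.00 mm³.
X̄ = 500000.00/10000.00 = 50.00 mm; Ȳ = 1371200.00/10000.00 = 137.12 mm.

X̄ = 50.00 mm, Ȳ = 137.12 mm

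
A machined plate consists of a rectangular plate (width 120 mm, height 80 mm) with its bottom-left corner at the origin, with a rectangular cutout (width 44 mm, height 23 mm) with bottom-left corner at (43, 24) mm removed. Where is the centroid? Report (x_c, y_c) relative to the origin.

Part | A | x̄ᵢ | ȳᵢ | A·x̄ᵢ | A·ȳᵢ
plate | 9600.00 | 60.00 | 40.00 | 576000.00 | 384000.00
hole | -1012.00 | 65.00 | 35.50 | -65780.00 | -35926.00
Σ | 8588.00 |  |  | 510220.00 | 348074.00
x_c = 510220.00 / 8588.00 = 59.41 mm
y_c = 348074.00 / 8588.00 = 40.53 mm

x_c = 59.41 mm, y_c = 40.53 mm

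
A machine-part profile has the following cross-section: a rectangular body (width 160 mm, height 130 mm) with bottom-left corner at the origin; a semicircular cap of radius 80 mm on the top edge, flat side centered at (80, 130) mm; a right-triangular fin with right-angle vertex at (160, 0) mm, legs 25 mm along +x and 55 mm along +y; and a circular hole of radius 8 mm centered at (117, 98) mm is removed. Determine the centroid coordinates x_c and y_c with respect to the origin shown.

Part | A | x̄ᵢ | ȳᵢ | A·x̄ᵢ | A·ȳᵢ
rectangular body | 20800.00 | 80.00 | 65.00 | 1664000.00 | 1352000.00
semicircular top | 10053.10 | 80.00 | 163.95 | 804247.72 | 1648235.88
triangular fin | 687.50 | 168.33 | 18.33 | 115729.17 | 12604.17
hole | -201.06 | 117.00 | 98.00 | -23524.25 | -19704.07
Σ | 31339.53 |  |  | 2560452.64 | 2993135.97
x_c = 2560452.64 / 31339.53 = 81.70 mm
y_c = 2993135.97 / 31339.53 = 95.51 mm

x_c = 81.70 mm, y_c = 95.51 mm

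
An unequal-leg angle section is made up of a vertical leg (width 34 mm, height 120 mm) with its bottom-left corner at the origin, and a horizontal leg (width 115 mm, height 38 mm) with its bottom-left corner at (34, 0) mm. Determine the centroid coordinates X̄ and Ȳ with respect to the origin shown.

vertical leg: A = 34 × 120 = 4080.00, centroid at (17.00, 60.00).
horizontal leg: A = 115 × 38 = 4370.00, centroid at (91.50, 19.00).
ΣA = 8450.00 mm², ΣAX̄ = 469215.00 mm³, ΣAȲ = 327830.00 mm³.
X̄ = 469215.00/8450.00 = 55.53 mm; Ȳ = 327830.00/8450.00 = 38.80 mm.

X̄ = 55.53 mm, Ȳ = 38.80 mm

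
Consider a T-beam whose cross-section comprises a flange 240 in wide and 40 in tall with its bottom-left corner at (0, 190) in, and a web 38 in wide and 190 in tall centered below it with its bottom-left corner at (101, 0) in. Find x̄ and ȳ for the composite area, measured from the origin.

x̄ = 120.00 in, ȳ = 160.64 in

web: A = 38 × 190 = 7220.00, centroid at (120.00, 95.00).
flange: A = 240 × 40 = 9600.00, centroid at (120.00, 210.00).
ΣA = 16820.00 in²
ΣAx̄ = (7220.00)(120.00) + (9600.00)(120.00) = 2018400.00 in³
ΣAȳ = (7220.00)(95.00) + (9600.00)(210.00) = 2701900.00 in³
x̄ = 2018400.00 / 16820.00 = 120.00 in
ȳ = 2701900.00 / 16820.00 = 160.64 in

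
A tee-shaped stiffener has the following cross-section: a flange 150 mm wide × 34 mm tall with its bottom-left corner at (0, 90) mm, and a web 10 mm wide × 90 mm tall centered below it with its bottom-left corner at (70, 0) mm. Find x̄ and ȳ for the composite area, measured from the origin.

Part | A | x̄ᵢ | ȳᵢ | A·x̄ᵢ | A·ȳᵢ
web | 900.00 | 75.00 | 45.00 | 67500.00 | 40500.00
flange | 5100.00 | 75.00 | 107.00 | 382500.00 | 545700.00
Σ | 6000.00 |  |  | 450000.00 | 586200.00
x̄ = 450000.00 / 6000.00 = 75.00 mm
ȳ = 586200.00 / 6000.00 = 97.70 mm

x̄ = 75.00 mm, ȳ = 97.70 mm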